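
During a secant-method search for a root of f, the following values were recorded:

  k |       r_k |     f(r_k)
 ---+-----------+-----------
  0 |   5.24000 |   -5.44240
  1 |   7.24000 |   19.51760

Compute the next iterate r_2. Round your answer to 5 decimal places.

5.67609

r_2 = 7.24000 − 19.51760·(7.24000 − 5.24000) / (19.51760 − (-5.44240))
   = 7.24000 − (39.0352000)/(24.9600000) = 5.6760897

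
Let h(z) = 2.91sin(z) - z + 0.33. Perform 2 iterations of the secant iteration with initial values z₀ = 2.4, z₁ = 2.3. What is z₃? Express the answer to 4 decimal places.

h(2.4) = -0.104402, h(2.3) = 0.200002
z₂ = 2.300000 − 0.200002·(2.300000 − 2.400000) / (0.200002 − (-0.104402)) = 2.300000 − (-0.020000)/(0.304404) = 2.365703
h(2.365703) = 0.002320
z₃ = 2.365703 − 0.002320·(2.365703 − 2.300000) / (0.002320 − 0.200002) = 2.365703 − (0.000152)/(-0.197682) = 2.366474

2.3665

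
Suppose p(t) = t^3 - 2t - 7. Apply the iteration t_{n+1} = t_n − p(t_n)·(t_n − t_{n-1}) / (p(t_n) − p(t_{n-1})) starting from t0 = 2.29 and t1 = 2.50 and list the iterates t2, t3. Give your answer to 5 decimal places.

p(2.29) = 0.4289890, p(2.50) = 3.6250000
t2 = 2.5000000 − 3.6250000·(2.5000000 − 2.2900000) / (3.6250000 − 0.4289890) = 2.5000000 − (0.7612500)/(3.1960110) = 2.2618125
p(2.2618125) = 0.0473453
t3 = 2.2618125 − 0.0473453·(2.2618125 − 2.5000000) / (0.0473453 − 3.6250000) = 2.2618125 − (-0.0112771)/(-3.5776547) = 2.2586604

2.26181, 2.25866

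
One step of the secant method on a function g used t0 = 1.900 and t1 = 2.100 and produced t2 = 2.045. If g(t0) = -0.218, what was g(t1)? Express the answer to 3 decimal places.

0.083

The secant line through (1.900, -0.218) and (2.100, g(t1)) crosses zero at t2 = 2.045.
So (1.900, -0.218), (2.100, g(t1)), (2.045, 0) are collinear:
g(t1) = -0.218 · (2.100 − 2.045) / (1.900 − 2.045) = -0.218 · (0.05500)/(-0.14500) = 0.08269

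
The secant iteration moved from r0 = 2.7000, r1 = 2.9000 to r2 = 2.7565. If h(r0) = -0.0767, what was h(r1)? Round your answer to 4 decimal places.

The secant line through (2.7000, -0.0767) and (2.9000, h(r1)) crosses zero at r2 = 2.7565.
So (2.7000, -0.0767), (2.9000, h(r1)), (2.7565, 0) are collinear:
h(r1) = -0.0767 · (2.9000 − 2.7565) / (2.7000 − 2.7565) = -0.0767 · (0.143500)/(-0.056500) = 0.194804

0.1948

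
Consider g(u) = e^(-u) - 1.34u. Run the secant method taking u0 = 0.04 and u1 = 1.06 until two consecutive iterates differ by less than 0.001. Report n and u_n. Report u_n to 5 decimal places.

n = 5, u_n = 0.46756

g(0.04) = 0.9071894, g(1.06) = -1.0739442
u2 = 1.0600000 − (-1.0739442)·(1.0200000)/(-1.9811336) = 0.5070726;  |Δ| = 0.5529274
g(0.5070726) = -0.0772212
u3 = 0.5070726 − (-0.0772212)·(-0.5529274)/(0.9967230) = 0.4642345;  |Δ| = 0.0428381
g(0.4642345) = 0.0065419
u4 = 0.4642345 − 0.0065419·(-0.0428381)/(0.0837632) = 0.4675802;  |Δ| = 0.0033457
g(0.4675802) = -0.0000409
u5 = 0.4675802 − (-0.0000409)·(0.0033457)/(-0.0065828) = 0.4675594;  |Δ| = 0.0000208
|u5 − u4| = 0.0000208 < 0.001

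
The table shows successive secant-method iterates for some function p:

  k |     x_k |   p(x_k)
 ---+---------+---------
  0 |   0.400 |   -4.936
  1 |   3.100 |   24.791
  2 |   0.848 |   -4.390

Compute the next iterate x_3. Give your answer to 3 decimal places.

1.187

x_3 = 0.848 − (-4.390)·(0.848 − 3.100) / (-4.390 − 24.791)
   = 0.848 − (9.88628)/(-29.18100) = 1.18679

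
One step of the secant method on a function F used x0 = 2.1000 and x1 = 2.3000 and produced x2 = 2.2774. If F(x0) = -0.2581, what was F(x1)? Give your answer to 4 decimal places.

The secant line through (2.1000, -0.2581) and (2.3000, F(x1)) crosses zero at x2 = 2.2774.
So (2.1000, -0.2581), (2.3000, F(x1)), (2.2774, 0) are collinear:
F(x1) = -0.2581 · (2.3000 − 2.2774) / (2.1000 − 2.2774) = -0.2581 · (0.022600)/(-0.177400) = 0.032881

0.0329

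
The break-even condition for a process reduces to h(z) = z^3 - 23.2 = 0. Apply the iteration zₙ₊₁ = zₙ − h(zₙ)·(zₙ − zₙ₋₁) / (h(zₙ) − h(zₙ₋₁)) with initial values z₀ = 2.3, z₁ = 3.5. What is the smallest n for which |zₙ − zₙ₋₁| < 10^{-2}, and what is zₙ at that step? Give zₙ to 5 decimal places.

h(2.3) = -11.0330000, h(3.5) = 19.6750000
z₂ = 3.5000000 − 19.6750000·(1.2000000)/(30.7080000) = 2.7311450;  |Δ| = 0.7688550
h(2.7311450) = -2.8279720
z₃ = 2.7311450 − (-2.8279720)·(-0.7688550)/(-22.5029720) = 2.8277678;  |Δ| = 0.0966228
h(2.8277678) = -0.5884033
z₄ = 2.8277678 − (-0.5884033)·(0.0966228)/(2.2395688) = 2.8531536;  |Δ| = 0.0253858
h(2.8531536) = 0.0260545
z₅ = 2.8531536 − 0.0260545·(0.0253858)/(0.6144578) = 2.8520771;  |Δ| = 0.0010764
|z₅ − z₄| = 0.0010764 < 10^{-2}

n = 5, zₙ = 2.85208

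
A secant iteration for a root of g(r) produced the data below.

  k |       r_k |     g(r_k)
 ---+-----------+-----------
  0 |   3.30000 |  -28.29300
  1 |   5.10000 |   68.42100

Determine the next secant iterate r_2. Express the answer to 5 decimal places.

r_2 = 5.10000 − 68.42100·(5.10000 − 3.30000) / (68.42100 − (-28.29300))
   = 5.10000 − (123.1578000)/(96.7140000) = 3.8265773

3.82658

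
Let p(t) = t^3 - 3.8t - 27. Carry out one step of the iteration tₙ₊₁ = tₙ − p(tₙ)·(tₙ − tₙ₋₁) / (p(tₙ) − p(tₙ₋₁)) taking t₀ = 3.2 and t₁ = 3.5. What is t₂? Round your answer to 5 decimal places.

p(3.2) = -6.3920000, p(3.5) = 2.5750000
t₂ = 3.5000000 − 2.5750000·(3.5000000 − 3.2000000) / (2.5750000 − (-6.3920000)) = 3.5000000 − (0.7725000)/(8.9670000) = 3.4138508

3.41385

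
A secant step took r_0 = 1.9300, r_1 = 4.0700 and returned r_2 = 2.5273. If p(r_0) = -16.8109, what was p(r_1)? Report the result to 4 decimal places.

The secant line through (1.9300, -16.8109) and (4.0700, p(r_1)) crosses zero at r_2 = 2.5273.
So (1.9300, -16.8109), (4.0700, p(r_1)), (2.5273, 0) are collinear:
p(r_1) = -16.8109 · (4.0700 − 2.5273) / (1.9300 − 2.5273) = -16.8109 · (1.542700)/(-0.597300) = 43.419011

43.4190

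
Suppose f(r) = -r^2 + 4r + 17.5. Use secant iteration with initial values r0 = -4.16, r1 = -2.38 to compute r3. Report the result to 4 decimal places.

-2.6379

f(-4.16) = -16.445600, f(-2.38) = 2.315600
r2 = -2.380000 − 2.315600·(-2.380000 − (-4.160000)) / (2.315600 − (-16.445600)) = -2.380000 − (4.121768)/(18.761200) = -2.599696
f(-2.599696) = 0.342793
r3 = -2.599696 − 0.342793·(-2.599696 − (-2.380000)) / (0.342793 − 2.315600) = -2.599696 − (-0.075310)/(-1.972807) = -2.637871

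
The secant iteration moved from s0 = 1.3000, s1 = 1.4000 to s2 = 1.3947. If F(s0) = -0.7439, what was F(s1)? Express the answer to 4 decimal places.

0.0416

The secant line through (1.3000, -0.7439) and (1.4000, F(s1)) crosses zero at s2 = 1.3947.
So (1.3000, -0.7439), (1.4000, F(s1)), (1.3947, 0) are collinear:
F(s1) = -0.7439 · (1.4000 − 1.3947) / (1.3000 − 1.3947) = -0.7439 · (0.005300)/(-0.094700) = 0.041633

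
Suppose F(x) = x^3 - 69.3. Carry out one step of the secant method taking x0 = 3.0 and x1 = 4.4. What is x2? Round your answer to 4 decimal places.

4.0178

F(3.0) = -42.300000, F(4.4) = 15.884000
x2 = 4.400000 − 15.884000·(4.400000 − 3.000000) / (15.884000 − (-42.300000)) = 4.400000 − (22.237600)/(58.184000) = 4.017806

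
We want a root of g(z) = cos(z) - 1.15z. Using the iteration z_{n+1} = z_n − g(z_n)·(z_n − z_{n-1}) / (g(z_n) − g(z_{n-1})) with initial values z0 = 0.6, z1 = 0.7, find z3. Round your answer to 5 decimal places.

g(0.6) = 0.1353356, g(0.7) = -0.0401578
z2 = 0.7000000 − (-0.0401578)·(0.7000000 − 0.6000000) / (-0.0401578 − 0.1353356) = 0.7000000 − (-0.0040158)/(-0.1754934) = 0.6771172
g(0.6771172) = 0.0006974
z3 = 0.6771172 − 0.0006974·(0.6771172 − 0.7000000) / (0.0006974 − (-0.0401578)) = 0.6771172 − (-0.0000160)/(0.0408552) = 0.6775078

0.67751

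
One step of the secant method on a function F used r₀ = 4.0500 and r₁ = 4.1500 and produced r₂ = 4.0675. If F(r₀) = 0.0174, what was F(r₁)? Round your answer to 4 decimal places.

The secant line through (4.0500, 0.0174) and (4.1500, F(r₁)) crosses zero at r₂ = 4.0675.
So (4.0500, 0.0174), (4.1500, F(r₁)), (4.0675, 0) are collinear:
F(r₁) = 0.0174 · (4.1500 − 4.0675) / (4.0500 − 4.0675) = 0.0174 · (0.082500)/(-0.017500) = -0.082029

-0.0820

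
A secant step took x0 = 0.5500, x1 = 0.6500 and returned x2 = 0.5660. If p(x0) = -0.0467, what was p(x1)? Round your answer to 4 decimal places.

The secant line through (0.5500, -0.0467) and (0.6500, p(x1)) crosses zero at x2 = 0.5660.
So (0.5500, -0.0467), (0.6500, p(x1)), (0.5660, 0) are collinear:
p(x1) = -0.0467 · (0.6500 − 0.5660) / (0.5500 − 0.5660) = -0.0467 · (0.084000)/(-0.016000) = 0.245175

0.2452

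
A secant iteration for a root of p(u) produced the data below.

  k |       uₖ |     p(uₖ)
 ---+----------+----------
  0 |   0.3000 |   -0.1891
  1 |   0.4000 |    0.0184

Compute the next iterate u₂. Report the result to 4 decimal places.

u₂ = 0.4000 − 0.0184·(0.4000 − 0.3000) / (0.0184 − (-0.1891))
   = 0.4000 − (0.001840)/(0.207500) = 0.391133

0.3911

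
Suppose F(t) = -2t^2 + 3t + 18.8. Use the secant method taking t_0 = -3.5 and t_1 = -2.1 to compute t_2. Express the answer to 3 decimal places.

-2.359

F(-3.5) = -16.20000, F(-2.1) = 3.68000
t_2 = -2.10000 − 3.68000·(-2.10000 − (-3.50000)) / (3.68000 − (-16.20000)) = -2.10000 − (5.15200)/(19.88000) = -2.35915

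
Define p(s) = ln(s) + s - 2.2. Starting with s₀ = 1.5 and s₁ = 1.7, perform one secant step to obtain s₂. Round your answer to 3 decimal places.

p(1.5) = -0.29453, p(1.7) = 0.03063
s₂ = 1.70000 − 0.03063·(1.70000 − 1.50000) / (0.03063 − (-0.29453)) = 1.70000 − (0.00613)/(0.32516) = 1.68116

1.681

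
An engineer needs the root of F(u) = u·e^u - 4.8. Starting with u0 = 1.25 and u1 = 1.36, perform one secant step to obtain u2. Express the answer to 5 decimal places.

1.30137

F(1.25) = -0.4370713, F(1.36) = 0.4988229
u2 = 1.3600000 − 0.4988229·(1.3600000 − 1.2500000) / (0.4988229 − (-0.4370713)) = 1.3600000 − (0.0548705)/(0.9358942) = 1.3013710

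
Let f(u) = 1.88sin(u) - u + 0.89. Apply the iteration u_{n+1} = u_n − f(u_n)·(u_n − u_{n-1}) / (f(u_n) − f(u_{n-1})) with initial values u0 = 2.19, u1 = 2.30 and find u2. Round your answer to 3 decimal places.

f(2.19) = 0.23096, f(2.30) = -0.00807
u2 = 2.30000 − (-0.00807)·(2.30000 − 2.19000) / (-0.00807 − 0.23096) = 2.30000 − (-0.00089)/(-0.23904) = 2.29628

2.296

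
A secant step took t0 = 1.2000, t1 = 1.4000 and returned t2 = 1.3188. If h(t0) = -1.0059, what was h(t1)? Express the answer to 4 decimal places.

The secant line through (1.2000, -1.0059) and (1.4000, h(t1)) crosses zero at t2 = 1.3188.
So (1.2000, -1.0059), (1.4000, h(t1)), (1.3188, 0) are collinear:
h(t1) = -1.0059 · (1.4000 − 1.3188) / (1.2000 − 1.3188) = -1.0059 · (0.081200)/(-0.118800) = 0.687534

0.6875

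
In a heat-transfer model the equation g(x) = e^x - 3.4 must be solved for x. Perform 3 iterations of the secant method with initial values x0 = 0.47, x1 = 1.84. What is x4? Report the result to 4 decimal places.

g(0.47) = -1.800006, g(1.84) = 2.896538
x2 = 1.840000 − 2.896538·(1.840000 − 0.470000) / (2.896538 − (-1.800006)) = 1.840000 − (3.968257)/(4.696544) = 0.995069
g(0.995069) = -0.695090
x3 = 0.995069 − (-0.695090)·(0.995069 − 1.840000) / (-0.695090 − 2.896538) = 0.995069 − (0.587303)/(-3.591628) = 1.158589
g(1.158589) = -0.214565
x4 = 1.158589 − (-0.214565)·(1.158589 − 0.995069) / (-0.214565 − (-0.695090)) = 1.158589 − (-0.035086)/(0.480525) = 1.231604

1.2316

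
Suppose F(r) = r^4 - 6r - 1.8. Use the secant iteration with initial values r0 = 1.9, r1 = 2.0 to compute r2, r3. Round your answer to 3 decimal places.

1.907, 1.908

F(1.9) = -0.16790, F(2.0) = 2.20000
r2 = 2.00000 − 2.20000·(2.00000 − 1.90000) / (2.20000 − (-0.16790)) = 2.00000 − (0.22000)/(2.36790) = 1.90709
F(1.90709) = -0.01481
r3 = 1.90709 − (-0.01481)·(1.90709 − 2.00000) / (-0.01481 − 2.20000) = 1.90709 − (0.00138)/(-2.21481) = 1.90771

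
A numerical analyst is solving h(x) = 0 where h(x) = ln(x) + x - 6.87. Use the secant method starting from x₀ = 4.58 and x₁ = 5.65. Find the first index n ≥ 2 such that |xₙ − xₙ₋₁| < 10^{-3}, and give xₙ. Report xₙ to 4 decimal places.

n = 4, xₙ = 5.2179

h(4.58) = -0.768301, h(5.65) = 0.511656
x₂ = 5.650000 − 0.511656·(1.070000)/(1.279957) = 5.222273;  |Δ| = 0.427727
h(5.222273) = 0.005206
x₃ = 5.222273 − 0.005206·(-0.427727)/(-0.506449) = 5.217876;  |Δ| = 0.004397
h(5.217876) = -0.000033
x₄ = 5.217876 − (-0.000033)·(-0.004397)/(-0.005239) = 5.217904;  |Δ| = 0.000028
|x₄ − x₃| = 0.000028 < 10^{-3}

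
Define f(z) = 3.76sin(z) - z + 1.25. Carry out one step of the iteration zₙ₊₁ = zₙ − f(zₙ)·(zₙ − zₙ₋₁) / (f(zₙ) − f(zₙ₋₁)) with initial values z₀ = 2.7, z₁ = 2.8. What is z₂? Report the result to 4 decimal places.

2.7351

f(2.7) = 0.156948, f(2.8) = -0.290445
z₂ = 2.800000 − (-0.290445)·(2.800000 − 2.700000) / (-0.290445 − 0.156948) = 2.800000 − (-0.029044)/(-0.447393) = 2.735081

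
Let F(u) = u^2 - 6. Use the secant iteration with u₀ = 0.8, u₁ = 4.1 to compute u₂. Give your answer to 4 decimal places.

F(0.8) = -5.360000, F(4.1) = 10.810000
u₂ = 4.100000 − 10.810000·(4.100000 − 0.800000) / (10.810000 − (-5.360000)) = 4.100000 − (35.673000)/(16.170000) = 1.893878

1.8939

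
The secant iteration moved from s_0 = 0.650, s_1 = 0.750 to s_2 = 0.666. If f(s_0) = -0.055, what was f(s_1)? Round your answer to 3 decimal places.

0.289

The secant line through (0.650, -0.055) and (0.750, f(s_1)) crosses zero at s_2 = 0.666.
So (0.650, -0.055), (0.750, f(s_1)), (0.666, 0) are collinear:
f(s_1) = -0.055 · (0.750 − 0.666) / (0.650 − 0.666) = -0.055 · (0.08400)/(-0.01600) = 0.28875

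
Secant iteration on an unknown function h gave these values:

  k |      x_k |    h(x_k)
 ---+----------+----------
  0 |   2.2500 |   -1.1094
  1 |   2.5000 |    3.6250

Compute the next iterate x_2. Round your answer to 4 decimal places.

2.3086

x_2 = 2.5000 − 3.6250·(2.5000 − 2.2500) / (3.6250 − (-1.1094))
   = 2.5000 − (0.906250)/(4.734400) = 2.308582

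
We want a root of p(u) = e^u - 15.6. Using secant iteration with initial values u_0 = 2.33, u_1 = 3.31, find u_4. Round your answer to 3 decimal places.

p(2.33) = -5.32206, p(3.31) = 11.78513
u_2 = 3.31000 − 11.78513·(3.31000 − 2.33000) / (11.78513 − (-5.32206)) = 3.31000 − (11.54942)/(17.10718) = 2.63488
p(2.63488) = -1.65838
u_3 = 2.63488 − (-1.65838)·(2.63488 − 3.31000) / (-1.65838 − 11.78513) = 2.63488 − (1.11961)/(-13.44350) = 2.71816
p(2.71816) = -0.44757
u_4 = 2.71816 − (-0.44757)·(2.71816 − 2.63488) / (-0.44757 − (-1.65838)) = 2.71816 − (-0.03727)/(1.21081) = 2.74895

2.749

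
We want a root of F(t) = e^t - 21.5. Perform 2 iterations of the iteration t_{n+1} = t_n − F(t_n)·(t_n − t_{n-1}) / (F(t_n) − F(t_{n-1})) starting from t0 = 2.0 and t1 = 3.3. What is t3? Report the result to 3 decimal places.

3.052

F(2.0) = -14.11094, F(3.3) = 5.61264
t2 = 3.30000 − 5.61264·(3.30000 − 2.00000) / (5.61264 − (-14.11094)) = 3.30000 − (7.29643)/(19.72358) = 2.93007
F(2.93007) = -2.77114
t3 = 2.93007 − (-2.77114)·(2.93007 − 3.30000) / (-2.77114 − 5.61264) = 2.93007 − (1.02514)/(-8.38378) = 3.05234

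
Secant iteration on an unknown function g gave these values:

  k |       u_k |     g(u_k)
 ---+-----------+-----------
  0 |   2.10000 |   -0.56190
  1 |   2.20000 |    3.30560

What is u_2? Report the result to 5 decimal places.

2.11453

u_2 = 2.20000 − 3.30560·(2.20000 − 2.10000) / (3.30560 − (-0.56190))
   = 2.20000 − (0.3305600)/(3.8675000) = 2.1145288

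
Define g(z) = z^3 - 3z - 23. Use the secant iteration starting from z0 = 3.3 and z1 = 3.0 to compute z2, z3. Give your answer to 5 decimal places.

3.18664, 3.19444

g(3.3) = 3.0370000, g(3.0) = -5.0000000
z2 = 3.0000000 − (-5.0000000)·(3.0000000 − 3.3000000) / (-5.0000000 − 3.0370000) = 3.0000000 − (1.5000000)/(-8.0370000) = 3.1866368
g(3.1866368) = -0.2007158
z3 = 3.1866368 − (-0.2007158)·(3.1866368 − 3.0000000) / (-0.2007158 − (-5.0000000)) = 3.1866368 − (-0.0374610)/(4.7992842) = 3.1944423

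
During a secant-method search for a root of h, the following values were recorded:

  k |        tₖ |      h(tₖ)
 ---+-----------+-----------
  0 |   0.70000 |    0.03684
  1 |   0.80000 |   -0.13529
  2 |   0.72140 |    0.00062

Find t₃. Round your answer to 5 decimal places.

0.72176

t₃ = 0.72140 − 0.00062·(0.72140 − 0.80000) / (0.00062 − (-0.13529))
   = 0.72140 − (-0.0000487)/(0.1359100) = 0.7217586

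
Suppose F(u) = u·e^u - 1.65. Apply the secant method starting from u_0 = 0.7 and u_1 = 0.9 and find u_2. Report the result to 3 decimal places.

0.760

F(0.7) = -0.24037, F(0.9) = 0.56364
u_2 = 0.90000 − 0.56364·(0.90000 − 0.70000) / (0.56364 − (-0.24037)) = 0.90000 − (0.11273)/(0.80402) = 0.75979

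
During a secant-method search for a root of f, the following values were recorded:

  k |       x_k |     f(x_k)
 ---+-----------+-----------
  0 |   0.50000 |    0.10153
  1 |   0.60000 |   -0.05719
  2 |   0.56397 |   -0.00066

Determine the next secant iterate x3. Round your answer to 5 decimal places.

x3 = 0.56397 − (-0.00066)·(0.56397 − 0.60000) / (-0.00066 − (-0.05719))
   = 0.56397 − (0.0000238)/(0.0565300) = 0.5635493

0.56355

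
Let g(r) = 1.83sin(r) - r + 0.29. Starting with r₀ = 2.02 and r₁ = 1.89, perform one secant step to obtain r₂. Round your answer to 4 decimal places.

1.9716

g(2.02) = -0.081548, g(1.89) = 0.137559
r₂ = 1.890000 − 0.137559·(1.890000 − 2.020000) / (0.137559 − (-0.081548)) = 1.890000 − (-0.017883)/(0.219107) = 1.971616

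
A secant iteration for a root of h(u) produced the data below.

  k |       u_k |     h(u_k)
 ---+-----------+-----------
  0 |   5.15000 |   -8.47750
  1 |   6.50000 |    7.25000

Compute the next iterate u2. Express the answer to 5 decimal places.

5.87768

u2 = 6.50000 − 7.25000·(6.50000 − 5.15000) / (7.25000 − (-8.47750))
   = 6.50000 − (9.7875000)/(15.7275000) = 5.8776824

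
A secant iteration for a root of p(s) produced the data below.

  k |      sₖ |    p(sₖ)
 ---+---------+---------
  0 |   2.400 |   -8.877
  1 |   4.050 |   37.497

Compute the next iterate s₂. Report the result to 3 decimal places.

s₂ = 4.050 − 37.497·(4.050 − 2.400) / (37.497 − (-8.877))
   = 4.050 − (61.87005)/(46.37400) = 2.71585

2.716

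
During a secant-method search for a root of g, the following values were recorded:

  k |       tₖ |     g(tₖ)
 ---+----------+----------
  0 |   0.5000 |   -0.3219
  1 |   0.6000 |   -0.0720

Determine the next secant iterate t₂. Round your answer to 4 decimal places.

t₂ = 0.6000 − (-0.0720)·(0.6000 − 0.5000) / (-0.0720 − (-0.3219))
   = 0.6000 − (-0.007200)/(0.249900) = 0.628812

0.6288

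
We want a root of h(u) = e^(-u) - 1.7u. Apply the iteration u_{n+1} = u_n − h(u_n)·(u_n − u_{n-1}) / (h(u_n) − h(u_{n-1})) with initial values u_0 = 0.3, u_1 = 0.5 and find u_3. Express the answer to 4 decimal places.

0.3959

h(0.3) = 0.230818, h(0.5) = -0.243469
u_2 = 0.500000 − (-0.243469)·(0.500000 − 0.300000) / (-0.243469 − 0.230818) = 0.500000 − (-0.048694)/(-0.474288) = 0.397333
h(0.397333) = -0.003355
u_3 = 0.397333 − (-0.003355)·(0.397333 − 0.500000) / (-0.003355 − (-0.243469)) = 0.397333 − (0.000344)/(0.240114) = 0.395898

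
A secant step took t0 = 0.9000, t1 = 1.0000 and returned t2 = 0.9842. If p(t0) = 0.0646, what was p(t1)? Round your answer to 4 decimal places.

The secant line through (0.9000, 0.0646) and (1.0000, p(t1)) crosses zero at t2 = 0.9842.
So (0.9000, 0.0646), (1.0000, p(t1)), (0.9842, 0) are collinear:
p(t1) = 0.0646 · (1.0000 − 0.9842) / (0.9000 − 0.9842) = 0.0646 · (0.015800)/(-0.084200) = -0.012122

-0.0121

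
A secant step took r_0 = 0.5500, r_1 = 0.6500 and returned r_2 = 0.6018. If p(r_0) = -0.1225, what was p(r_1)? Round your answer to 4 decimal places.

The secant line through (0.5500, -0.1225) and (0.6500, p(r_1)) crosses zero at r_2 = 0.6018.
So (0.5500, -0.1225), (0.6500, p(r_1)), (0.6018, 0) are collinear:
p(r_1) = -0.1225 · (0.6500 − 0.6018) / (0.5500 − 0.6018) = -0.1225 · (0.048200)/(-0.051800) = 0.113986

0.1140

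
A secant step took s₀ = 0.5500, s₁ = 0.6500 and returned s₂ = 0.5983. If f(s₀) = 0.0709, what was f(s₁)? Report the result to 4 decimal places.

-0.0759

The secant line through (0.5500, 0.0709) and (0.6500, f(s₁)) crosses zero at s₂ = 0.5983.
So (0.5500, 0.0709), (0.6500, f(s₁)), (0.5983, 0) are collinear:
f(s₁) = 0.0709 · (0.6500 − 0.5983) / (0.5500 − 0.5983) = 0.0709 · (0.051700)/(-0.048300) = -0.075891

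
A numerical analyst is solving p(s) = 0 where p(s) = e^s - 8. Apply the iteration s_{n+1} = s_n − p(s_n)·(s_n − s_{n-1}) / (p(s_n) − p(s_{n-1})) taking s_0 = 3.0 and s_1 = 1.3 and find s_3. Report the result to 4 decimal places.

2.2353

p(3.0) = 12.085537, p(1.3) = -4.330703
s_2 = 1.300000 − (-4.330703)·(1.300000 − 3.000000) / (-4.330703 − 12.085537) = 1.300000 − (7.362196)/(-16.416240) = 1.748470
p(1.748470) = -2.254194
s_3 = 1.748470 − (-2.254194)·(1.748470 − 1.300000) / (-2.254194 − (-4.330703)) = 1.748470 − (-1.010939)/(2.076510) = 2.235315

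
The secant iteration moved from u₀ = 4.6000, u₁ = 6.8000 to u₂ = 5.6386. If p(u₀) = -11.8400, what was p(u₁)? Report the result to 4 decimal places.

13.2399

The secant line through (4.6000, -11.8400) and (6.8000, p(u₁)) crosses zero at u₂ = 5.6386.
So (4.6000, -11.8400), (6.8000, p(u₁)), (5.6386, 0) are collinear:
p(u₁) = -11.8400 · (6.8000 − 5.6386) / (4.6000 − 5.6386) = -11.8400 · (1.161400)/(-1.038600) = 13.239915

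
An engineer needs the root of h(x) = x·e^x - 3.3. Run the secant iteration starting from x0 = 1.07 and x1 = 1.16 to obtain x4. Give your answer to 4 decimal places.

1.0993

h(1.07) = -0.180544, h(1.16) = 0.400323
x2 = 1.160000 − 0.400323·(1.160000 − 1.070000) / (0.400323 − (-0.180544)) = 1.160000 − (0.036029)/(0.580867) = 1.097974
h(1.097974) = -0.008182
x3 = 1.097974 − (-0.008182)·(1.097974 − 1.160000) / (-0.008182 − 0.400323) = 1.097974 − (0.000508)/(-0.408505) = 1.099216
h(1.099216) = -0.000361
x4 = 1.099216 − (-0.000361)·(1.099216 − 1.097974) / (-0.000361 − (-0.008182)) = 1.099216 − (0.000000)/(0.007821) = 1.099273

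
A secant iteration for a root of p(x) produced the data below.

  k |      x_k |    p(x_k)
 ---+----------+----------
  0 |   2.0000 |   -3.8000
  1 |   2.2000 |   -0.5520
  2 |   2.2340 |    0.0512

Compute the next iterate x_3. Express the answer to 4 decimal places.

x_3 = 2.2340 − 0.0512·(2.2340 − 2.2000) / (0.0512 − (-0.5520))
   = 2.2340 − (0.001741)/(0.603200) = 2.231114

2.2311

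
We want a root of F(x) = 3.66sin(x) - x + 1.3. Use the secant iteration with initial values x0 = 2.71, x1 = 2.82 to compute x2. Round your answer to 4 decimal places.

F(2.71) = 0.121044, F(2.82) = -0.363155
x2 = 2.820000 − (-0.363155)·(2.820000 − 2.710000) / (-0.363155 − 0.121044) = 2.820000 − (-0.039947)/(-0.484198) = 2.737499

2.7375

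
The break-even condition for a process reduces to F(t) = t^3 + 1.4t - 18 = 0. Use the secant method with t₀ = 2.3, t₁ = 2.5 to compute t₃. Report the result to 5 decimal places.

2.44290

F(2.3) = -2.6130000, F(2.5) = 1.1250000
t₂ = 2.5000000 − 1.1250000·(2.5000000 − 2.3000000) / (1.1250000 − (-2.6130000)) = 2.5000000 − (0.2250000)/(3.7380000) = 2.4398074
F(2.4398074) = -0.0609257
t₃ = 2.4398074 − (-0.0609257)·(2.4398074 − 2.5000000) / (-0.0609257 − 1.1250000) = 2.4398074 − (0.0036673)/(-1.1859257) = 2.4428997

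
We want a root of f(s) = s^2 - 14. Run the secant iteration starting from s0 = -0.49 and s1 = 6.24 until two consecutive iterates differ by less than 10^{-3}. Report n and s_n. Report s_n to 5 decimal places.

n = 7, s_n = 3.74166

f(-0.49) = -13.7599000, f(6.24) = 24.9376000
s2 = 6.2400000 − 24.9376000·(6.7300000)/(38.6975000) = 1.9030261;  |Δ| = 4.3369739
f(1.9030261) = -10.3784917
s3 = 1.9030261 − (-10.3784917)·(-4.3369739)/(-35.3160917) = 3.1775513;  |Δ| = 1.2745252
f(3.1775513) = -3.9031680
s4 = 3.1775513 − (-3.9031680)·(1.2745252)/(6.4753237) = 3.9458041;  |Δ| = 0.7682528
f(3.9458041) = 1.5693700
s5 = 3.9458041 − 1.5693700·(0.7682528)/(5.4725380) = 3.7254908;  |Δ| = 0.2203133
f(3.7254908) = -0.1207184
s6 = 3.7254908 − (-0.1207184)·(-0.2203133)/(-1.6900884) = 3.7412272;  |Δ| = 0.0157364
f(3.7412272) = -0.0032193
s7 = 3.7412272 − (-0.0032193)·(0.0157364)/(0.1174991) = 3.7416583;  |Δ| = 0.0004312
|s7 − s6| = 0.0004312 < 10^{-3}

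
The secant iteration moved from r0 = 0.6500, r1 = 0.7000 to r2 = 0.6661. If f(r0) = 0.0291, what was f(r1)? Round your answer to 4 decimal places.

-0.0613

The secant line through (0.6500, 0.0291) and (0.7000, f(r1)) crosses zero at r2 = 0.6661.
So (0.6500, 0.0291), (0.7000, f(r1)), (0.6661, 0) are collinear:
f(r1) = 0.0291 · (0.7000 − 0.6661) / (0.6500 − 0.6661) = 0.0291 · (0.033900)/(-0.016100) = -0.061273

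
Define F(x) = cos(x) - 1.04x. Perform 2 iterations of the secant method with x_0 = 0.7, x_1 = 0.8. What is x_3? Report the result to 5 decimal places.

0.72176

F(0.7) = 0.0368422, F(0.8) = -0.1352933
x_2 = 0.8000000 − (-0.1352933)·(0.8000000 − 0.7000000) / (-0.1352933 − 0.0368422) = 0.8000000 − (-0.0135293)/(-0.1721355) = 0.7214030
F(0.7214030) = 0.0006207
x_3 = 0.7214030 − 0.0006207·(0.7214030 − 0.8000000) / (0.0006207 − (-0.1352933)) = 0.7214030 − (-0.0000488)/(0.1359140) = 0.7217620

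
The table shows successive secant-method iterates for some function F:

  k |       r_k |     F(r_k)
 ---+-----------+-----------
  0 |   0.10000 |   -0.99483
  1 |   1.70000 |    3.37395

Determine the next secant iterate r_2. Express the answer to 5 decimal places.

0.46434

r_2 = 1.70000 − 3.37395·(1.70000 − 0.10000) / (3.37395 − (-0.99483))
   = 1.70000 − (5.3983200)/(4.3687800) = 0.4643415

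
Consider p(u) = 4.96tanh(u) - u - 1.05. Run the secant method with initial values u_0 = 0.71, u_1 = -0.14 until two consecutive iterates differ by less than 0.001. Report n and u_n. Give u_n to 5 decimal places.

n = 5, u_n = 0.27344

p(0.71) = 1.2689571, p(-0.14) = -1.5998985
u_2 = -0.1400000 − (-1.5998985)·(-0.8500000)/(-2.8688556) = 0.3340266;  |Δ| = 0.4740266
p(0.3340266) = 0.2137589
u_3 = 0.3340266 − 0.2137589·(0.4740266)/(1.8136574) = 0.2781575;  |Δ| = 0.0558691
p(0.2781575) = 0.0169892
u_4 = 0.2781575 − 0.0169892·(-0.0558691)/(-0.1967697) = 0.2733337;  |Δ| = 0.0048238
p(0.2733337) = -0.0003821
u_5 = 0.2733337 − (-0.0003821)·(-0.0048238)/(-0.0173712) = 0.2734398;  |Δ| = 0.0001061
|u_5 − u_4| = 0.0001061 < 0.001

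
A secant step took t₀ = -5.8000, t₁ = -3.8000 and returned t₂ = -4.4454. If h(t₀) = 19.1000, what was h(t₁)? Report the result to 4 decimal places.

The secant line through (-5.8000, 19.1000) and (-3.8000, h(t₁)) crosses zero at t₂ = -4.4454.
So (-5.8000, 19.1000), (-3.8000, h(t₁)), (-4.4454, 0) are collinear:
h(t₁) = 19.1000 · (-3.8000 − (-4.4454)) / (-5.8000 − (-4.4454)) = 19.1000 · (0.645400)/(-1.354600) = -9.100207

-9.1002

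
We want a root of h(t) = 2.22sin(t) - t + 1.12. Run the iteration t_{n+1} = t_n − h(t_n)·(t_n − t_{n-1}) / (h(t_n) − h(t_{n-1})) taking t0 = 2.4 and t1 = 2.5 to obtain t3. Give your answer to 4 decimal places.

h(2.4) = 0.219528, h(2.5) = -0.051392
t2 = 2.500000 − (-0.051392)·(2.500000 − 2.400000) / (-0.051392 − 0.219528) = 2.500000 − (-0.005139)/(-0.270920) = 2.481031
h(2.481031) = 0.001074
t3 = 2.481031 − 0.001074·(2.481031 − 2.500000) / (0.001074 − (-0.051392)) = 2.481031 − (-0.000020)/(0.052466) = 2.481419

2.4814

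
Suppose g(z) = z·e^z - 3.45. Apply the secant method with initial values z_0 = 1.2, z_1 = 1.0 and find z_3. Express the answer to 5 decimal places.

g(1.2) = 0.5341403, g(1.0) = -0.7317182
z_2 = 1.0000000 − (-0.7317182)·(1.0000000 − 1.2000000) / (-0.7317182 − 0.5341403) = 1.0000000 − (0.1463436)/(-1.2658585) = 1.1156082
g(1.1156082) = -0.0458069
z_3 = 1.1156082 − (-0.0458069)·(1.1156082 − 1.0000000) / (-0.0458069 − (-0.7317182)) = 1.1156082 − (-0.0052956)/(0.6859113) = 1.1233288

1.12333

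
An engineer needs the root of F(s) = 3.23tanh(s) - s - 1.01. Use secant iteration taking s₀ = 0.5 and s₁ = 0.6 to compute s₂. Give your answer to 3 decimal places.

F(0.5) = -0.01736, F(0.6) = 0.12467
s₂ = 0.60000 − 0.12467·(0.60000 − 0.50000) / (0.12467 − (-0.01736)) = 0.60000 − (0.01247)/(0.14203) = 0.51222

0.512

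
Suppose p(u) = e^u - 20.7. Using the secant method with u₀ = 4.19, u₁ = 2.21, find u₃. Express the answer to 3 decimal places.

3.242

p(4.19) = 45.32279, p(2.21) = -11.58428
u₂ = 2.21000 − (-11.58428)·(2.21000 − 4.19000) / (-11.58428 − 45.32279) = 2.21000 − (22.93688)/(-56.90707) = 2.61306
p(2.61306) = -7.05929
u₃ = 2.61306 − (-7.05929)·(2.61306 − 2.21000) / (-7.05929 − (-11.58428)) = 2.61306 − (-2.84531)/(4.52499) = 3.24186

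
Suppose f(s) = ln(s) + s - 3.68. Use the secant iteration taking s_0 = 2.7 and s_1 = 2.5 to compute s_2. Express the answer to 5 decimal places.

f(2.7) = 0.0132518, f(2.5) = -0.2637093
s_2 = 2.5000000 − (-0.2637093)·(2.5000000 − 2.7000000) / (-0.2637093 − 0.0132518) = 2.5000000 − (0.0527419)/(-0.2769610) = 2.6904306

2.69043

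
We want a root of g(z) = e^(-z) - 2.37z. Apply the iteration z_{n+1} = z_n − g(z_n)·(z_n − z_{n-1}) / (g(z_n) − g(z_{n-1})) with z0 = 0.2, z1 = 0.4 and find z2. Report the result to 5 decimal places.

g(0.2) = 0.3447308, g(0.4) = -0.2776800
z2 = 0.4000000 − (-0.2776800)·(0.4000000 − 0.2000000) / (-0.2776800 − 0.3447308) = 0.4000000 − (-0.0555360)/(-0.6224107) = 0.3107728

0.31077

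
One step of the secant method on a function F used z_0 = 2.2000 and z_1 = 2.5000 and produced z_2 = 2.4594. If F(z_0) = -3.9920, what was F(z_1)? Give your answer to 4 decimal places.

The secant line through (2.2000, -3.9920) and (2.5000, F(z_1)) crosses zero at z_2 = 2.4594.
So (2.2000, -3.9920), (2.5000, F(z_1)), (2.4594, 0) are collinear:
F(z_1) = -3.9920 · (2.5000 − 2.4594) / (2.2000 − 2.4594) = -3.9920 · (0.040600)/(-0.259400) = 0.624808

0.6248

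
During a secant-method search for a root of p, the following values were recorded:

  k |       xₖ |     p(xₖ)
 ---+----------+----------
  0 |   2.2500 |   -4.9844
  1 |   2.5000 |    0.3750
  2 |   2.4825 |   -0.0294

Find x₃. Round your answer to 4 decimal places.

x₃ = 2.4825 − (-0.0294)·(2.4825 − 2.5000) / (-0.0294 − 0.3750)
   = 2.4825 − (0.000515)/(-0.404400) = 2.483772

2.4838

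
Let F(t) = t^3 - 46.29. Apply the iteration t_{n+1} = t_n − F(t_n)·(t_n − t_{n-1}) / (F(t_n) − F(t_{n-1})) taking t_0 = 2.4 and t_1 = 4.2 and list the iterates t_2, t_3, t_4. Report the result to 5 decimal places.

F(2.4) = -32.4660000, F(4.2) = 27.7980000
t_2 = 4.2000000 − 27.7980000·(4.2000000 − 2.4000000) / (27.7980000 − (-32.4660000)) = 4.2000000 − (50.0364000)/(60.2640000) = 3.3697133
F(3.3697133) = -8.0270155
t_3 = 3.3697133 − (-8.0270155)·(3.3697133 − 4.2000000) / (-8.0270155 − 27.7980000) = 3.3697133 − (6.6647246)/(-35.8250155) = 3.5557488
F(3.5557488) = -1.3334267
t_4 = 3.5557488 − (-1.3334267)·(3.5557488 − 3.3697133) / (-1.3334267 − (-8.0270155)) = 3.5557488 − (-0.2480647)/(6.6935889) = 3.5928088

3.36971, 3.55575, 3.59281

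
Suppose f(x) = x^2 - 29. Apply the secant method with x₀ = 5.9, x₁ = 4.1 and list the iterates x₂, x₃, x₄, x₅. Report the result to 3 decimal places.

f(5.9) = 5.81000, f(4.1) = -12.19000
x₂ = 4.10000 − (-12.19000)·(4.10000 − 5.90000) / (-12.19000 − 5.81000) = 4.10000 − (21.94200)/(-18.00000) = 5.31900
f(5.31900) = -0.70824
x₃ = 5.31900 − (-0.70824)·(5.31900 − 4.10000) / (-0.70824 − (-12.19000)) = 5.31900 − (-0.86334)/(11.48176) = 5.39419
f(5.39419) = 0.09731
x₄ = 5.39419 − 0.09731·(5.39419 − 5.31900) / (0.09731 − (-0.70824)) = 5.39419 − (0.00732)/(0.80555) = 5.38511
f(5.38511) = -0.00060
x₅ = 5.38511 − (-0.00060)·(5.38511 − 5.39419) / (-0.00060 − 0.09731) = 5.38511 − (0.00001)/(-0.09791) = 5.38516

5.319, 5.394, 5.385, 5.385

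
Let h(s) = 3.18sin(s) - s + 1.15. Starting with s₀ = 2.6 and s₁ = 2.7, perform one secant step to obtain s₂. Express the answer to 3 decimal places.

2.650

h(2.6) = 0.18929, h(2.7) = -0.19093
s₂ = 2.70000 − (-0.19093)·(2.70000 − 2.60000) / (-0.19093 − 0.18929) = 2.70000 − (-0.01909)/(-0.38023) = 2.64978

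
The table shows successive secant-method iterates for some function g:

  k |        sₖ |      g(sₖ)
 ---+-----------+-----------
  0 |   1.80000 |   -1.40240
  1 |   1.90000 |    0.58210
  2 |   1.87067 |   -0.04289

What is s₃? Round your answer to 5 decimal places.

s₃ = 1.87067 − (-0.04289)·(1.87067 − 1.90000) / (-0.04289 − 0.58210)
   = 1.87067 − (0.0012580)/(-0.6249900) = 1.8726828

1.87268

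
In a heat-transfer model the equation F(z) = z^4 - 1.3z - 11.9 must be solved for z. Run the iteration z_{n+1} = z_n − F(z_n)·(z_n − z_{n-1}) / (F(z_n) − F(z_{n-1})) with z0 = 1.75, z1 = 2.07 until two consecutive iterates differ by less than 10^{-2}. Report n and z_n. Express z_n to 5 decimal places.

F(1.75) = -4.7960938, F(2.07) = 3.7693680
z2 = 2.0700000 − 3.7693680·(0.3200000)/(8.5654618) = 1.9291789;  |Δ| = 0.1408211
F(1.9291789) = -0.5566493
z3 = 1.9291789 − (-0.5566493)·(-0.1408211)/(-4.3260173) = 1.9472990;  |Δ| = 0.0181201
F(1.9472990) = -0.0524259
z4 = 1.9472990 − (-0.0524259)·(0.0181201)/(0.5042234) = 1.9491830;  |Δ| = 0.0018840
|z4 − z3| = 0.0018840 < 10^{-2}

n = 4, z_n = 1.94918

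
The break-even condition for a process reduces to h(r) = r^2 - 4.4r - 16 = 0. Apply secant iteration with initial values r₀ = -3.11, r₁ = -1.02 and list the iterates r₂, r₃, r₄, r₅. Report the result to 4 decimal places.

h(-3.11) = 7.356100, h(-1.02) = -10.471600
r₂ = -1.020000 − (-10.471600)·(-1.020000 − (-3.110000)) / (-10.471600 − 7.356100) = -1.020000 − (-21.885644)/(-17.827700) = -2.247620
h(-2.247620) = -1.058675
r₃ = -2.247620 − (-1.058675)·(-2.247620 − (-1.020000)) / (-1.058675 − (-10.471600)) = -2.247620 − (1.299651)/(9.412925) = -2.385691
h(-2.385691) = 0.188562
r₄ = -2.385691 − 0.188562·(-2.385691 − (-2.247620)) / (0.188562 − (-1.058675)) = -2.385691 − (-0.026035)/(1.247237) = -2.364817
h(-2.364817) = -0.002446
r₅ = -2.364817 − (-0.002446)·(-2.364817 − (-2.385691)) / (-0.002446 − 0.188562) = -2.364817 − (-0.000051)/(-0.191009) = -2.365084

-2.2476, -2.3857, -2.3648, -2.3651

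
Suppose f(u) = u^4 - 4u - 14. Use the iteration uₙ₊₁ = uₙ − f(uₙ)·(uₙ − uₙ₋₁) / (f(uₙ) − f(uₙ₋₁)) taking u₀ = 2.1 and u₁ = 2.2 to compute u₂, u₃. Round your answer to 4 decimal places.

2.1825, 2.1836

f(2.1) = -2.951900, f(2.2) = 0.625600
u₂ = 2.200000 − 0.625600·(2.200000 − 2.100000) / (0.625600 − (-2.951900)) = 2.200000 − (0.062560)/(3.577500) = 2.182513
f(2.182513) = -0.040428
u₃ = 2.182513 − (-0.040428)·(2.182513 − 2.200000) / (-0.040428 − 0.625600) = 2.182513 − (0.000707)/(-0.666028) = 2.183574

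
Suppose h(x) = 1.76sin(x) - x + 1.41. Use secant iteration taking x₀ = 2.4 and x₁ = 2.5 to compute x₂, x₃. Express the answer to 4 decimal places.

2.4844, 2.4847

h(2.4) = 0.198815, h(2.5) = -0.036689
x₂ = 2.500000 − (-0.036689)·(2.500000 − 2.400000) / (-0.036689 − 0.198815) = 2.500000 − (-0.003669)/(-0.235504) = 2.484421
h(2.484421) = 0.000728
x₃ = 2.484421 − 0.000728·(2.484421 − 2.500000) / (0.000728 − (-0.036689)) = 2.484421 − (-0.000011)/(0.037417) = 2.484724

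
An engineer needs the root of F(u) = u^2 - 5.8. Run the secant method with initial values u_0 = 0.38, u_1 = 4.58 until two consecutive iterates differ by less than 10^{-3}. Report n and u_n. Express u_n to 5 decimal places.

n = 7, u_n = 2.40832

F(0.38) = -5.6556000, F(4.58) = 15.1764000
u_2 = 4.5800000 − 15.1764000·(4.2000000)/(20.8320000) = 1.5202419;  |Δ| = 3.0597581
F(1.5202419) = -3.4888645
u_3 = 1.5202419 − (-3.4888645)·(-3.0597581)/(-18.6652645) = 2.0921642;  |Δ| = 0.5719223
F(2.0921642) = -1.4228488
u_4 = 2.0921642 − (-1.4228488)·(0.5719223)/(2.0660157) = 2.4860426;  |Δ| = 0.3938784
F(2.4860426) = 0.3804080
u_5 = 2.4860426 − 0.3804080·(0.3938784)/(1.8032568) = 2.4029516;  |Δ| = 0.0830911
F(2.4029516) = -0.0258236
u_6 = 2.4029516 − (-0.0258236)·(-0.0830911)/(-0.4062317) = 2.4082336;  |Δ| = 0.0052820
F(2.4082336) = -0.0004110
u_7 = 2.4082336 − (-0.0004110)·(0.0052820)/(0.0254127) = 2.4083190;  |Δ| = 0.0000854
|u_7 − u_6| = 0.0000854 < 10^{-3}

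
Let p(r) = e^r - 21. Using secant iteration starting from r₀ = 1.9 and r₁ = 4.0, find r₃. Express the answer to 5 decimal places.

p(1.9) = -14.3141056, p(4.0) = 33.5981500
r₂ = 4.0000000 − 33.5981500·(4.0000000 − 1.9000000) / (33.5981500 − (-14.3141056)) = 4.0000000 − (70.5561151)/(47.9122556) = 2.5273890
p(2.5273890) = -8.4792284
r₃ = 2.5273890 − (-8.4792284)·(2.5273890 − 4.0000000) / (-8.4792284 − 33.5981500) = 2.5273890 − (12.4866051)/(-42.0773785) = 2.8241424

2.82414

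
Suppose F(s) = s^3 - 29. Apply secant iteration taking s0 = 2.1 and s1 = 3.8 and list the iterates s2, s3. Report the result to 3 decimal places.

2.836, 3.022

F(2.1) = -19.73900, F(3.8) = 25.87200
s2 = 3.80000 − 25.87200·(3.80000 − 2.10000) / (25.87200 − (-19.73900)) = 3.80000 − (43.98240)/(45.61100) = 2.83571
F(2.83571) = -6.19743
s3 = 2.83571 − (-6.19743)·(2.83571 − 3.80000) / (-6.19743 − 25.87200) = 2.83571 − (5.97615)/(-32.06943) = 3.02206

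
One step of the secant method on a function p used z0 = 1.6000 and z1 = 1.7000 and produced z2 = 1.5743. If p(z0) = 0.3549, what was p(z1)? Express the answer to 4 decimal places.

1.7358

The secant line through (1.6000, 0.3549) and (1.7000, p(z1)) crosses zero at z2 = 1.5743.
So (1.6000, 0.3549), (1.7000, p(z1)), (1.5743, 0) are collinear:
p(z1) = 0.3549 · (1.7000 − 1.5743) / (1.6000 − 1.5743) = 0.3549 · (0.125700)/(0.025700) = 1.735834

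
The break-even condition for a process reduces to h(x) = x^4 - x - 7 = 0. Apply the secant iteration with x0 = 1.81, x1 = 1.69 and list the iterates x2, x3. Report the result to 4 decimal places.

1.7160, 1.7184

h(1.81) = 1.922831, h(1.69) = -0.532693
x2 = 1.690000 − (-0.532693)·(1.690000 − 1.810000) / (-0.532693 − 1.922831) = 1.690000 − (0.063923)/(-2.455524) = 1.716032
h(1.716032) = -0.044379
x3 = 1.716032 − (-0.044379)·(1.716032 − 1.690000) / (-0.044379 − (-0.532693)) = 1.716032 − (-0.001155)/(0.488314) = 1.718398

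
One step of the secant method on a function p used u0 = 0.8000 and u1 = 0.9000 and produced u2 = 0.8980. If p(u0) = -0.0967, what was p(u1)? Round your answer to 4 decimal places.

The secant line through (0.8000, -0.0967) and (0.9000, p(u1)) crosses zero at u2 = 0.8980.
So (0.8000, -0.0967), (0.9000, p(u1)), (0.8980, 0) are collinear:
p(u1) = -0.0967 · (0.9000 − 0.8980) / (0.8000 − 0.8980) = -0.0967 · (0.002000)/(-0.098000) = 0.001973

0.0020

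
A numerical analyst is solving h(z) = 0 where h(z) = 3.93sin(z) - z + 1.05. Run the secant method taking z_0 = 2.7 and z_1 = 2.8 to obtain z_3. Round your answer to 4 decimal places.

2.7065

h(2.7) = 0.029603, h(2.8) = -0.433497
z_2 = 2.800000 − (-0.433497)·(2.800000 − 2.700000) / (-0.433497 − 0.029603) = 2.800000 − (-0.043350)/(-0.463099) = 2.706392
h(2.706392) = 0.000464
z_3 = 2.706392 − 0.000464·(2.706392 − 2.800000) / (0.000464 − (-0.433497)) = 2.706392 − (-0.000043)/(0.433961) = 2.706493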